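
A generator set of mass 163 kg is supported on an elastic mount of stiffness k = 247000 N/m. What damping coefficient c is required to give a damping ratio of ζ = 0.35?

4440 N·s/m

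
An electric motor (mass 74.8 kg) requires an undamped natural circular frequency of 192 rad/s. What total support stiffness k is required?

2760000 N/m

k = m·ω_n² = 74.8 × 192.0² = 74.8 × 36860 = 2757000 N/m.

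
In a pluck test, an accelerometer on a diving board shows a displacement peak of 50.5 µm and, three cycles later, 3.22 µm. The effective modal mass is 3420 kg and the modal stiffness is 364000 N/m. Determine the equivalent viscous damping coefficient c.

10200 N·s/m

Logarithmic decrement δ = (1/n)·ln(x₀/x_n) = (1/3)·ln(50.5/3.22) = (1/3)·ln(15.68) = 0.9175.
ζ = δ/√(4π² + δ²) = 0.9175/√(39.48 + 0.842) = 0.9175/6.350 = 0.1445.
c = ζ · 2√(km) = 0.1445 × 2√(364000 × 3420) = 0.1445 × 70570 = 10200 N·s/m.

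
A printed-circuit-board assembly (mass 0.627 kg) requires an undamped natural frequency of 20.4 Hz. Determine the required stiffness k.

ω_n = 2πf_n = 2π × 20.4 = 128.2 rad/s.
k = m·ω_n² = 0.627 × 128.2² = 0.627 × 16430 = 10300 N/m.

10300 N/m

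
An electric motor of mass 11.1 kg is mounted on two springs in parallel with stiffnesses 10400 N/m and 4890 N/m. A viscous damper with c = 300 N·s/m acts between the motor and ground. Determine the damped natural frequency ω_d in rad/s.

Parallel springs add: k_eq = 10400 + 4890 = 15290 N/m.
ω_n = √(k_eq/m) = √(15290/11.1) = 37.11 rad/s.
Critical damping c_c = 2√(k_eq·m) = 2√(15290 × 11.1) = 823.9 N·s/m, so ζ = c/c_c = 300/823.9 = 0.3641.
ω_d = ω_n√(1 − ζ²) = 37.11 × √(1 − 0.133) = 34.57 rad/s.

34.6 rad/s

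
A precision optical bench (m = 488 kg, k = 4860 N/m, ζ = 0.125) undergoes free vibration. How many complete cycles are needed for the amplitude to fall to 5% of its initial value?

4 cycles

Logarithmic decrement δ = 2πζ/√(1 − ζ²) = 2π × 0.1250/√(1 − 0.0156) = 0.7916.
x_n/x₀ = e^(−nδ) ≤ 0.05; take ln: n ≥ ln(1/0.05)/δ = 2.996/0.7916 = 3.784.
So 4 complete cycles are required.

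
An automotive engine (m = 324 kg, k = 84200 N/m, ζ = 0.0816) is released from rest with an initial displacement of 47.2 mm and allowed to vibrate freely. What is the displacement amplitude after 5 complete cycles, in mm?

3.60 mm

Logarithmic decrement δ = 2πζ/√(1 − ζ²) = 2π × 0.08160/√(1 − 0.00666) = 0.5144.
After n cycles, x_n/x₀ = e^(−nδ), so x_5 = 47.2 × e^(−5 × 0.5144) = 47.2 × 0.07637 = 3.605 mm.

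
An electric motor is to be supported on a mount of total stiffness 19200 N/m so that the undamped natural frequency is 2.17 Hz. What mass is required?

103 kg

ω_n = 2πf_n = 2π × 2.17 = 13.63 rad/s.
m = k/ω_n² = 19200/13.63² = 19200/185.9 = 103.3 kg.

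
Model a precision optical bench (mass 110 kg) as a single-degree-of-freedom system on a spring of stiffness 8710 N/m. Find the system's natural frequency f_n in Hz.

1.42 Hz

ω_n = √(k/m) = √(8710/110) = √79.18 = 8.898 rad/s.
f_n = ω_n/(2π) = 8.898/6.283 = 1.416 Hz.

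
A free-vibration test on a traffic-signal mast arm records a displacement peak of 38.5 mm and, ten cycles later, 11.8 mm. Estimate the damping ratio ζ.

0.0188

Logarithmic decrement δ = (1/n)·ln(x₀/x_n) = (1/10)·ln(38.5/11.8) = (1/10)·ln(3.263) = 0.1183.
ζ = δ/√(4π² + δ²) = 0.1183/√(39.48 + 0.0140) = 0.1183/6.284 = 0.01882.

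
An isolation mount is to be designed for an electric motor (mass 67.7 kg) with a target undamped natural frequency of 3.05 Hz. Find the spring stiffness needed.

ω_n = 2πf_n = 2π × 3.05 = 19.16 rad/s.
k = m·ω_n² = 67.7 × 19.16² = 67.7 × 367.2 = 24860 N/m.

24900 N/m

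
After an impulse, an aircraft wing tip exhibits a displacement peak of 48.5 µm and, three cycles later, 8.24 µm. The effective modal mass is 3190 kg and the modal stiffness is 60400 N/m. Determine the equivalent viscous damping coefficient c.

2600 N·s/m

Logarithmic decrement δ = (1/n)·ln(x₀/x_n) = (1/3)·ln(48.5/8.24) = (1/3)·ln(5.886) = 0.5909.
ζ = δ/√(4π² + δ²) = 0.5909/√(39.48 + 0.349) = 0.5909/6.311 = 0.09362.
c = ζ · 2√(km) = 0.09362 × 2√(60400 × 3190) = 0.09362 × 27760 = 2599 N·s/m.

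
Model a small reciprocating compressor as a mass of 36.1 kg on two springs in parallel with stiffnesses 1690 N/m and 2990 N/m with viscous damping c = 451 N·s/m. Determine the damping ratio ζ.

Parallel springs add: k_eq = 1690 + 2990 = 4680 N/m.
ω_n = √(k_eq/m) = √(4680/36.1) = 11.39 rad/s.
Critical damping c_c = 2√(k_eq·m) = 2√(4680 × 36.1) = 822.1 N·s/m, so ζ = c/c_c = 451/822.1 = 0.5486.

0.549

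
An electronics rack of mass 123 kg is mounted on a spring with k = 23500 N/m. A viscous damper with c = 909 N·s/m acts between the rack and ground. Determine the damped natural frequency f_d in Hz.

2.12 Hz

ω_n = √(k/m) = √(23500/123) = 13.82 rad/s.
Critical damping c_c = 2√(k·m) = 2√(23500 × 123) = 3400 N·s/m, so ζ = c/c_c = 909/3400 = 0.2673.
ω_d = ω_n√(1 − ζ²) = 13.82 × √(1 − 0.0715) = 13.32 rad/s.
f_d = ω_d/(2π) = 2.120 Hz.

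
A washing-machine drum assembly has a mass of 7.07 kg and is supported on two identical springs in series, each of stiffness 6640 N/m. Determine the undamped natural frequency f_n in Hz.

3.45 Hz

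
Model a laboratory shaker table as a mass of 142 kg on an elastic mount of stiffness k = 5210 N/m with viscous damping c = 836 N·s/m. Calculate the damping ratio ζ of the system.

0.486

ω_n = √(k/m) = √(5210/142) = 6.057 rad/s.
Critical damping c_c = 2√(k·m) = 2√(5210 × 142) = 1720 N·s/m, so ζ = c/c_c = 836/1720 = 0.4860.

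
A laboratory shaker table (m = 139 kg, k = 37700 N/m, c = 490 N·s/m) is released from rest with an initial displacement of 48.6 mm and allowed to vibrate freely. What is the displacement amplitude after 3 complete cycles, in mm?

6.39 mm

ζ = c/(2√(km)) = 490/(2√(37700 × 139)) = 490/4578 = 0.1070.
Logarithmic decrement δ = 2πζ/√(1 − ζ²) = 2π × 0.1070/√(1 − 0.0115) = 0.6763.
After n cycles, x_n/x₀ = e^(−nδ), so x_3 = 48.6 × e^(−3 × 0.6763) = 48.6 × 0.1315 = 6.389 mm.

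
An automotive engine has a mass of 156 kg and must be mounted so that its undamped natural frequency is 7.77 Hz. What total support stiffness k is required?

ω_n = 2πf_n = 2π × 7.77 = 48.82 rad/s.
k = m·ω_n² = 156 × 48.82² = 156 × 2383 = 371800 N/m.

372000 N/m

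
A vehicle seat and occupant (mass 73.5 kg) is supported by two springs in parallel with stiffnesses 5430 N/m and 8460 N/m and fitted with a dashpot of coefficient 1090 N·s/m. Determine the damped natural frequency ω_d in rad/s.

11.6 rad/s

Parallel springs add: k_eq = 5430 + 8460 = 13890 N/m.
ω_n = √(k_eq/m) = √(13890/73.5) = 13.75 rad/s.
Critical damping c_c = 2√(k_eq·m) = 2√(13890 × 73.5) = 2021 N·s/m, so ζ = c/c_c = 1090/2021 = 0.5394.
ω_d = ω_n√(1 − ζ²) = 13.75 × √(1 − 0.291) = 11.58 rad/s.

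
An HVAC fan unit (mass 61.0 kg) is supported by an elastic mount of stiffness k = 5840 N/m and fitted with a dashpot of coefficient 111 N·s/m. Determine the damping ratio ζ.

ω_n = √(k/m) = √(5840/61.0) = 9.785 rad/s.
Critical damping c_c = 2√(k·m) = 2√(5840 × 61.0) = 1194 N·s/m, so ζ = c/c_c = 111/1194 = 0.09299.

0.0930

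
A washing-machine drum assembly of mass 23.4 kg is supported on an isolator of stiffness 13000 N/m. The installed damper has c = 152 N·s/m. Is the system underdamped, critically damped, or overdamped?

c_c = 2√(k·m) = 1103 N·s/m; ζ = c/c_c = 152/1103 = 0.138.
Since ζ < 1 the system is underdamped.

underdamped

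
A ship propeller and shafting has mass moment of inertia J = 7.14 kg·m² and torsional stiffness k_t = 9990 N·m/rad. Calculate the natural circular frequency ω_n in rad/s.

37.4 rad/s

ω_n = √(k_t/J) = √(9990/7.14) = √1399 = 37.41 rad/s.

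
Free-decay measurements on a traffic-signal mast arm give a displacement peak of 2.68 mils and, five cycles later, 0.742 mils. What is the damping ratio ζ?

Logarithmic decrement δ = (1/n)·ln(x₀/x_n) = (1/5)·ln(2.68/0.742) = (1/5)·ln(3.612) = 0.2568.
ζ = δ/√(4π² + δ²) = 0.2568/√(39.48 + 0.0660) = 0.2568/6.288 = 0.04084.

0.0408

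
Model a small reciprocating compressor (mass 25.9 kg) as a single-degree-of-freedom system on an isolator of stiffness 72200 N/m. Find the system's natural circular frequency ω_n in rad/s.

52.8 rad/s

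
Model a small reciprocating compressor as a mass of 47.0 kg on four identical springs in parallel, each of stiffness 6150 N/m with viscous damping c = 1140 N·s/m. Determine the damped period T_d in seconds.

Parallel springs add: k_eq = 4 × 6150 = 24600 N/m.
ω_n = √(k_eq/m) = √(24600/47.0) = 22.88 rad/s.
Critical damping c_c = 2√(k_eq·m) = 2√(24600 × 47.0) = 2151 N·s/m, so ζ = c/c_c = 1140/2151 = 0.5301.
ω_d = ω_n√(1 − ζ²) = 22.88 × √(1 − 0.281) = 19.40 rad/s.
T_d = 2π/ω_d = 0.3239 s.

0.324 s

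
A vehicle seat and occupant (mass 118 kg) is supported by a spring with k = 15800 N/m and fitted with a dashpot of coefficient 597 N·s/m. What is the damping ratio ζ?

ω_n = √(k/m) = √(15800/118) = 11.57 rad/s.
Critical damping c_c = 2√(k·m) = 2√(15800 × 118) = 2731 N·s/m, so ζ = c/c_c = 597/2731 = 0.2186.

0.219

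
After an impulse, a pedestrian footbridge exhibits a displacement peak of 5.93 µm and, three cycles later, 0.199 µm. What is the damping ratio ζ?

Logarithmic decrement δ = (1/n)·ln(x₀/x_n) = (1/3)·ln(5.93/0.199) = (1/3)·ln(29.80) = 1.131.
ζ = δ/√(4π² + δ²) = 1.131/√(39.48 + 1.28) = 1.131/6.384 = 0.1772.

0.177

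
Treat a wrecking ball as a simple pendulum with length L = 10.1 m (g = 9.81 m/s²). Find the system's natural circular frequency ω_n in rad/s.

For a simple pendulum ω_n = √(g/L) = √(9.81/10.1) = √0.9713 = 0.9855 rad/s.

0.986 rad/s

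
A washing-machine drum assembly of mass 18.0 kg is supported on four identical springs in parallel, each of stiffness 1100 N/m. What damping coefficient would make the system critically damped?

563 N·s/m

Parallel springs add: k_eq = 4 × 1100 = 4400 N/m.
c_c = 2√(k_eq·m) = 2√(4400 × 18.0) = 2 × 281.4 = 562.8 N·s/m.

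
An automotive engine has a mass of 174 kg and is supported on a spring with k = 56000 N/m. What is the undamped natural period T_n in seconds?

ω_n = √(k/m) = √(56000/174) = √321.8 = 17.94 rad/s.
T_n = 2π/ω_n = 6.283/17.94 = 0.3502 s.

0.350 s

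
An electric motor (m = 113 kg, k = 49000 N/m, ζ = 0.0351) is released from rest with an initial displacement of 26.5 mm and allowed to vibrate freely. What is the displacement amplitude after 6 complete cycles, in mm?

7.05 mm

Logarithmic decrement δ = 2πζ/√(1 − ζ²) = 2π × 0.03510/√(1 − 0.00123) = 0.2207.
After n cycles, x_n/x₀ = e^(−nδ), so x_6 = 26.5 × e^(−6 × 0.2207) = 26.5 × 0.2661 = 7.050 mm.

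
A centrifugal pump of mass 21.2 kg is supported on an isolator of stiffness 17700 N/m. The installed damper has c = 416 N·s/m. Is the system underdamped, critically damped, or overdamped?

underdamped

c_c = 2√(k·m) = 1225 N·s/m; ζ = c/c_c = 416/1225 = 0.340.
Since ζ < 1 the system is underdamped.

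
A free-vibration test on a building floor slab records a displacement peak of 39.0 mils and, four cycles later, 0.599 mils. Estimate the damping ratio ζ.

Logarithmic decrement δ = (1/n)·ln(x₀/x_n) = (1/4)·ln(39.0/0.599) = (1/4)·ln(65.11) = 1.044.
ζ = δ/√(4π² + δ²) = 1.044/√(39.48 + 1.09) = 1.044/6.369 = 0.1639.

0.164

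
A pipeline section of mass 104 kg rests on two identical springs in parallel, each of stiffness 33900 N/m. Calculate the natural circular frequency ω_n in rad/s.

25.5 rad/s

Parallel springs add: k_eq = 2 × 33900 = 67800 N/m.
ω_n = √(k_eq/m) = √(67800/104) = √651.9 = 25.53 rad/s.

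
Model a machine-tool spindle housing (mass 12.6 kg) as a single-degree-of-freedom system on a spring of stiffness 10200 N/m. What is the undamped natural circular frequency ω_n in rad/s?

28.5 rad/s

ω_n = √(k/m) = √(10200/12.6) = √809.5 = 28.45 rad/s.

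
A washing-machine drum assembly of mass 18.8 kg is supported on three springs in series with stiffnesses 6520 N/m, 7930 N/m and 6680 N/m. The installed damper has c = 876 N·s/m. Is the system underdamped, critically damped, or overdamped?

overdamped

Series springs: 1/k_eq = 1/6520 + 1/7930 + 1/6680 = 0.0004292, so k_eq = 2330 N/m.
c_c = 2√(k_eq·m) = 418.6 N·s/m; ζ = c/c_c = 876/418.6 = 2.09.
Since ζ > 1 the system is overdamped.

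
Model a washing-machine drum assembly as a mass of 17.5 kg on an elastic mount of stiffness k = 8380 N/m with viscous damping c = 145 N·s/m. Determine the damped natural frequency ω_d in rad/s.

21.5 rad/s

ω_n = √(k/m) = √(8380/17.5) = 21.88 rad/s.
Critical damping c_c = 2√(k·m) = 2√(8380 × 17.5) = 765.9 N·s/m, so ζ = c/c_c = 145/765.9 = 0.1893.
ω_d = ω_n√(1 − ζ²) = 21.88 × √(1 − 0.0358) = 21.49 rad/s.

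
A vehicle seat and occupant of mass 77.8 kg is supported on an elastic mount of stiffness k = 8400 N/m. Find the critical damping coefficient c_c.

1620 N·s/m

c_c = 2√(k·m) = 2√(8400 × 77.8) = 2 × 808.4 = 1617 N·s/m.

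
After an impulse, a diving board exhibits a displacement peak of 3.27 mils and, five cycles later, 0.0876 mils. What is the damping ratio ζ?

0.114

Logarithmic decrement δ = (1/n)·ln(x₀/x_n) = (1/5)·ln(3.27/0.0876) = (1/5)·ln(37.33) = 0.7240.
ζ = δ/√(4π² + δ²) = 0.7240/√(39.48 + 0.524) = 0.7240/6.325 = 0.1145.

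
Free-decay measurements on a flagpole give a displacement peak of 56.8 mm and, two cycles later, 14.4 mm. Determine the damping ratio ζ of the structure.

0.109

Logarithmic decrement δ = (1/n)·ln(x₀/x_n) = (1/2)·ln(56.8/14.4) = (1/2)·ln(3.944) = 0.6862.
ζ = δ/√(4π² + δ²) = 0.6862/√(39.48 + 0.471) = 0.6862/6.321 = 0.1086.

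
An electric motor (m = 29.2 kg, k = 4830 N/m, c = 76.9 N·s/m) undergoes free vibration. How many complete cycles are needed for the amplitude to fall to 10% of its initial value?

ζ = c/(2√(km)) = 76.9/(2√(4830 × 29.2)) = 76.9/751.1 = 0.1024.
Logarithmic decrement δ = 2πζ/√(1 − ζ²) = 2π × 0.1024/√(1 − 0.0105) = 0.6467.
x_n/x₀ = e^(−nδ) ≤ 0.1; take ln: n ≥ ln(1/0.1)/δ = 2.303/0.6467 = 3.561.
So 4 complete cycles are required.

4 cycles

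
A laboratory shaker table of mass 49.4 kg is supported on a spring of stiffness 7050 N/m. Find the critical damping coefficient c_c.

1180 N·s/m

c_c = 2√(k·m) = 2√(7050 × 49.4) = 2 × 590.1 = 1180 N·s/m.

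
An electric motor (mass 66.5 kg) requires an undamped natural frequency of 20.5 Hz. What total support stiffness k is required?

1100000 N/m

ω_n = 2πf_n = 2π × 20.5 = 128.8 rad/s.
k = m·ω_n² = 66.5 × 128.8² = 66.5 × 16590 = 1103000 N/m.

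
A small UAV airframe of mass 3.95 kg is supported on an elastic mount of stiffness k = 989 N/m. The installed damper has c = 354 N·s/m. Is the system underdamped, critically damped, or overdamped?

overdamped

c_c = 2√(k·m) = 125.0 N·s/m; ζ = c/c_c = 354/125.0 = 2.83.
Since ζ > 1 the system is overdamped.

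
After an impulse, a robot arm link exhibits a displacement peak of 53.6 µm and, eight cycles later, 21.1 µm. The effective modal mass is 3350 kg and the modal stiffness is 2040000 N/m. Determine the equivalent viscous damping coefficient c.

3070 N·s/m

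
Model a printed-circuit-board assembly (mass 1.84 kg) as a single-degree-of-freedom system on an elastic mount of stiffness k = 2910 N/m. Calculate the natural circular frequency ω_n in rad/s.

39.8 rad/s

ω_n = √(k/m) = √(2910/1.84) = √1582 = 39.77 rad/s.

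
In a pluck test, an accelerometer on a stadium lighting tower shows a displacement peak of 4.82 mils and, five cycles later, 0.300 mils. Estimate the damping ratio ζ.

Logarithmic decrement δ = (1/n)·ln(x₀/x_n) = (1/5)·ln(4.82/0.300) = (1/5)·ln(16.07) = 0.5553.
ζ = δ/√(4π² + δ²) = 0.5553/√(39.48 + 0.308) = 0.5553/6.308 = 0.08804.

0.0880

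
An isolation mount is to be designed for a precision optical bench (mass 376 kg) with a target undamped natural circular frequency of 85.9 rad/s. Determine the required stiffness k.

k = m·ω_n² = 376 × 85.90² = 376 × 7379 = 2774000 N/m.

2770000 N/m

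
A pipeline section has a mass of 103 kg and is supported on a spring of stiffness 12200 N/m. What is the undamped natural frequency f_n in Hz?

1.73 Hz

ω_n = √(k/m) = √(12200/103) = √118.4 = 10.88 rad/s.
f_n = ω_n/(2π) = 10.88/6.283 = 1.732 Hz.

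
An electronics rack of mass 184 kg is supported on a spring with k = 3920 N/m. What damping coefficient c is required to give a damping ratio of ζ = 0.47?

c_c = 2√(k·m) = 2√(3920 × 184) = 1699 N·s/m.
c = ζ·c_c = 0.47 × 1699 = 798.3 N·s/m.

798 N·s/m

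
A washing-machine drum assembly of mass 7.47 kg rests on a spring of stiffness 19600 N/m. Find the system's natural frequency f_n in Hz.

ω_n = √(k/m) = √(19600/7.47) = √2624 = 51.22 rad/s.
f_n = ω_n/(2π) = 51.22/6.283 = 8.152 Hz.

8.15 Hz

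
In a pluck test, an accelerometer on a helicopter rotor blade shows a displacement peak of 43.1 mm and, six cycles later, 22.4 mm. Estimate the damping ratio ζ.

Logarithmic decrement δ = (1/n)·ln(x₀/x_n) = (1/6)·ln(43.1/22.4) = (1/6)·ln(1.924) = 0.1091.
ζ = δ/√(4π² + δ²) = 0.1091/√(39.48 + 0.0119) = 0.1091/6.284 = 0.01736.

0.0174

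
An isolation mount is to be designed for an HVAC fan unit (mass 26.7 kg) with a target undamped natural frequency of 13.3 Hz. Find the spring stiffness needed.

186000 N/m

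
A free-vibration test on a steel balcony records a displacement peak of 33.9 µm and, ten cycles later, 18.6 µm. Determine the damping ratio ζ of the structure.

0.00955

Logarithmic decrement δ = (1/n)·ln(x₀/x_n) = (1/10)·ln(33.9/18.6) = (1/10)·ln(1.823) = 0.06003.
ζ = δ/√(4π² + δ²) = 0.06003/√(39.48 + 0.00360) = 0.06003/6.283 = 0.009553.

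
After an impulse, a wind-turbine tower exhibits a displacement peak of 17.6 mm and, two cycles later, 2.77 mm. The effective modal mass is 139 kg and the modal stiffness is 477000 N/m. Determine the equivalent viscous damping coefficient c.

Logarithmic decrement δ = (1/n)·ln(x₀/x_n) = (1/2)·ln(17.6/2.77) = (1/2)·ln(6.354) = 0.9245.
ζ = δ/√(4π² + δ²) = 0.9245/√(39.48 + 0.855) = 0.9245/6.351 = 0.1456.
c = ζ · 2√(km) = 0.1456 × 2√(477000 × 139) = 0.1456 × 16290 = 2371 N·s/m.

2370 N·s/m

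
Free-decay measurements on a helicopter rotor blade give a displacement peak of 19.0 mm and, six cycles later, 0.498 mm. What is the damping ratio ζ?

0.0961

Logarithmic decrement δ = (1/n)·ln(x₀/x_n) = (1/6)·ln(19.0/0.498) = (1/6)·ln(38.15) = 0.6069.
ζ = δ/√(4π² + δ²) = 0.6069/√(39.48 + 0.368) = 0.6069/6.312 = 0.09615.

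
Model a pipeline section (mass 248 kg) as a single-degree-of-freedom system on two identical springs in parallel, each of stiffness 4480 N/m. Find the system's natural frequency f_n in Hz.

0.957 Hz

Parallel springs add: k_eq = 2 × 4480 = 8960 N/m.
ω_n = √(k_eq/m) = √(8960/248) = √36.13 = 6.011 rad/s.
f_n = ω_n/(2π) = 6.011/6.283 = 0.9566 Hz.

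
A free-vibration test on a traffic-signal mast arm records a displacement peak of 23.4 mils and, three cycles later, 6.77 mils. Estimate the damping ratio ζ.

0.0657

Logarithmic decrement δ = (1/n)·ln(x₀/x_n) = (1/3)·ln(23.4/6.77) = (1/3)·ln(3.456) = 0.4134.
ζ = δ/√(4π² + δ²) = 0.4134/√(39.48 + 0.171) = 0.4134/6.297 = 0.06565.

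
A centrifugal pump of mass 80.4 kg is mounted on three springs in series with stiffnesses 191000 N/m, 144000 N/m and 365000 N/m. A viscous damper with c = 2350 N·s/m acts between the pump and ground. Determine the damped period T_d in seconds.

Series springs: 1/k_eq = 1/191000 + 1/144000 + 1/365000 = 1.492×10^-5, so k_eq = 67030 N/m.
ω_n = √(k_eq/m) = √(67030/80.4) = 28.87 rad/s.
Critical damping c_c = 2√(k_eq·m) = 2√(67030 × 80.4) = 4643 N·s/m, so ζ = c/c_c = 2350/4643 = 0.5062.
ω_d = ω_n√(1 − ζ²) = 28.87 × √(1 − 0.256) = 24.90 rad/s.
T_d = 2π/ω_d = 0.2523 s.

0.252 s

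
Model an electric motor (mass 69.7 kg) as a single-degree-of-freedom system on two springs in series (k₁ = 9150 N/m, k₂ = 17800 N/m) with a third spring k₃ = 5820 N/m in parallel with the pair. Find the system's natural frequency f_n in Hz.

2.08 Hz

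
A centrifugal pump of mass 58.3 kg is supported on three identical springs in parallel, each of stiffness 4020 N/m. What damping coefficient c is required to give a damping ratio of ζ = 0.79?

1320 N·s/m

Parallel springs add: k_eq = 3 × 4020 = 12060 N/m.
c_c = 2√(k_eq·m) = 2√(12060 × 58.3) = 1677 N·s/m.
c = ζ·c_c = 0.79 × 1677 = 1325 N·s/m.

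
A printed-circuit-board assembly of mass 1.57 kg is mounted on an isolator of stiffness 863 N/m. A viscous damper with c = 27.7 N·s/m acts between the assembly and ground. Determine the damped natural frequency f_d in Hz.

3.46 Hz

ω_n = √(k/m) = √(863.0/1.57) = 23.45 rad/s.
Critical damping c_c = 2√(k·m) = 2√(863.0 × 1.57) = 73.62 N·s/m, so ζ = c/c_c = 27.7/73.62 = 0.3763.
ω_d = ω_n√(1 − ζ²) = 23.45 × √(1 − 0.142) = 21.72 rad/s.
f_d = ω_d/(2π) = 3.457 Hz.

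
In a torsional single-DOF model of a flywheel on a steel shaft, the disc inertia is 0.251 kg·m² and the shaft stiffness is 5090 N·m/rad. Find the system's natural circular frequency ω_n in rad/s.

142 rad/s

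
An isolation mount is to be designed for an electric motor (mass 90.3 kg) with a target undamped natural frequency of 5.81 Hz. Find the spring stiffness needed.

ω_n = 2πf_n = 2π × 5.81 = 36.51 rad/s.
k = m·ω_n² = 90.3 × 36.51² = 90.3 × 1333 = 120300 N/m.

120000 N/m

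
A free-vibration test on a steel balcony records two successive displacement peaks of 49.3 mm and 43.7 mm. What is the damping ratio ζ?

Logarithmic decrement δ = (1/n)·ln(x₀/x_n) = (1/1)·ln(49.3/43.7) = (1/1)·ln(1.128) = 0.1206.
ζ = δ/√(4π² + δ²) = 0.1206/√(39.48 + 0.0145) = 0.1206/6.284 = 0.01919.

0.0192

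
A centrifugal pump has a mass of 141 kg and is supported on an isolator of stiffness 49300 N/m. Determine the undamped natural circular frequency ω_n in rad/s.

18.7 rad/s

ω_n = √(k/m) = √(49300/141) = √349.6 = 18.70 rad/s.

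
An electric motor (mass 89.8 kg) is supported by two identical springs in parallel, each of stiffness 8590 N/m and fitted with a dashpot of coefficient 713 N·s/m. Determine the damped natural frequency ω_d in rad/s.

Parallel springs add: k_eq = 2 × 8590 = 17180 N/m.
ω_n = √(k_eq/m) = √(17180/89.8) = 13.83 rad/s.
Critical damping c_c = 2√(k_eq·m) = 2√(17180 × 89.8) = 2484 N·s/m, so ζ = c/c_c = 713/2484 = 0.2870.
ω_d = ω_n√(1 − ζ²) = 13.83 × √(1 − 0.0824) = 13.25 rad/s.

13.2 rad/s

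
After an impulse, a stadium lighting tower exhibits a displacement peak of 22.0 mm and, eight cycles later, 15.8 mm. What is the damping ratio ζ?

Logarithmic decrement δ = (1/n)·ln(x₀/x_n) = (1/8)·ln(22.0/15.8) = (1/8)·ln(1.392) = 0.04138.
ζ = δ/√(4π² + δ²) = 0.04138/√(39.48 + 0.00171) = 0.04138/6.283 = 0.006586.

0.00659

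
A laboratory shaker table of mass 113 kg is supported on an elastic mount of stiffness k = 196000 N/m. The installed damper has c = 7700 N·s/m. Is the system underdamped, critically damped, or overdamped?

c_c = 2√(k·m) = 9412 N·s/m; ζ = c/c_c = 7700/9412 = 0.818.
Since ζ < 1 the system is underdamped.

underdamped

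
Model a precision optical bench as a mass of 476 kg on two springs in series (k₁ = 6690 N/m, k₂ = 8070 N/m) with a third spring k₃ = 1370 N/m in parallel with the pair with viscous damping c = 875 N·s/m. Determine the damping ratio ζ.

Series pair: k_s = k₁k₂/(k₁+k₂) = (6690)(8070)/(6690 + 8070) = 3658 N/m. In parallel with k₃: k_eq = 3658 + 1370 = 5028 N/m.
ω_n = √(k_eq/m) = √(5028/476) = 3.250 rad/s.
Critical damping c_c = 2√(k_eq·m) = 2√(5028 × 476) = 3094 N·s/m, so ζ = c/c_c = 875/3094 = 0.2828.

0.283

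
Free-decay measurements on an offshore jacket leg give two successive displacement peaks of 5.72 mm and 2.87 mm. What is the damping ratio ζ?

0.109

Logarithmic decrement δ = (1/n)·ln(x₀/x_n) = (1/1)·ln(5.72/2.87) = (1/1)·ln(1.993) = 0.6897.
ζ = δ/√(4π² + δ²) = 0.6897/√(39.48 + 0.476) = 0.6897/6.321 = 0.1091.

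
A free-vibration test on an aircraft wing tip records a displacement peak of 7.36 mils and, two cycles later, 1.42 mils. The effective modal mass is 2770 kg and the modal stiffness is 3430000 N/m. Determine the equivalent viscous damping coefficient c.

25300 N·s/m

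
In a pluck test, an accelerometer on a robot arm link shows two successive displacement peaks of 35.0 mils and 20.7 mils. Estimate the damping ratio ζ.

0.0833

Logarithmic decrement δ = (1/n)·ln(x₀/x_n) = (1/1)·ln(35.0/20.7) = (1/1)·ln(1.691) = 0.5252.
ζ = δ/√(4π² + δ²) = 0.5252/√(39.48 + 0.276) = 0.5252/6.305 = 0.08330.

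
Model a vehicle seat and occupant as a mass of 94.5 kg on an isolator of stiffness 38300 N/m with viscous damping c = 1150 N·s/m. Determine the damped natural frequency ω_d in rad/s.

ω_n = √(k/m) = √(38300/94.5) = 20.13 rad/s.
Critical damping c_c = 2√(k·m) = 2√(38300 × 94.5) = 3805 N·s/m, so ζ = c/c_c = 1150/3805 = 0.3022.
ω_d = ω_n√(1 − ζ²) = 20.13 × √(1 − 0.0913) = 19.19 rad/s.

19.2 rad/s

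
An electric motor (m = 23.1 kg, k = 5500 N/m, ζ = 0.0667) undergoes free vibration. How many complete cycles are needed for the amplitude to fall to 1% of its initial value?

Logarithmic decrement δ = 2πζ/√(1 − ζ²) = 2π × 0.06670/√(1 − 0.00445) = 0.4200.
x_n/x₀ = e^(−nδ) ≤ 0.01; take ln: n ≥ ln(1/0.01)/δ = 4.605/0.4200 = 10.96.
So 11 complete cycles are required.

11 cycles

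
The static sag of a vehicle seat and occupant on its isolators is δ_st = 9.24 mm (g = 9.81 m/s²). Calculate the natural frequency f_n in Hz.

5.19 Hz

ω_n = √(g/δ_st) = √(9.81/0.00924) = √1062 = 32.58 rad/s.
f_n = ω_n/(2π) = 32.58/6.283 = 5.186 Hz.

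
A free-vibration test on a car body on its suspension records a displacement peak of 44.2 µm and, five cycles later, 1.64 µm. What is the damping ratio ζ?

0.104

Logarithmic decrement δ = (1/n)·ln(x₀/x_n) = (1/5)·ln(44.2/1.64) = (1/5)·ln(26.95) = 0.6588.
ζ = δ/√(4π² + δ²) = 0.6588/√(39.48 + 0.434) = 0.6588/6.318 = 0.1043.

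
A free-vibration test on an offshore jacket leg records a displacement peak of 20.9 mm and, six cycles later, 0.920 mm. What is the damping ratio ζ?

0.0826

Logarithmic decrement δ = (1/n)·ln(x₀/x_n) = (1/6)·ln(20.9/0.920) = (1/6)·ln(22.72) = 0.5205.
ζ = δ/√(4π² + δ²) = 0.5205/√(39.48 + 0.271) = 0.5205/6.305 = 0.08256.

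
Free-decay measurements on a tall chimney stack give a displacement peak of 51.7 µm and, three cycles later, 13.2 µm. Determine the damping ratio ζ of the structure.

0.0722

Logarithmic decrement δ = (1/n)·ln(x₀/x_n) = (1/3)·ln(51.7/13.2) = (1/3)·ln(3.917) = 0.4551.
ζ = δ/√(4π² + δ²) = 0.4551/√(39.48 + 0.207) = 0.4551/6.300 = 0.07224.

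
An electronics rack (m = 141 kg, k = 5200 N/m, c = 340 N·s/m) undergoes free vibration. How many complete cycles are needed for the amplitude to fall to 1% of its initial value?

4 cycles

ζ = c/(2√(km)) = 340/(2√(5200 × 141)) = 340/1713 = 0.1985.
Logarithmic decrement δ = 2πζ/√(1 − ζ²) = 2π × 0.1985/√(1 − 0.0394) = 1.273.
x_n/x₀ = e^(−nδ) ≤ 0.01; take ln: n ≥ ln(1/0.01)/δ = 4.605/1.273 = 3.618.
So 4 complete cycles are required.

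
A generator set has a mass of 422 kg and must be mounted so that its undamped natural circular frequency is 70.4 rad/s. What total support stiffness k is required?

2090000 N/m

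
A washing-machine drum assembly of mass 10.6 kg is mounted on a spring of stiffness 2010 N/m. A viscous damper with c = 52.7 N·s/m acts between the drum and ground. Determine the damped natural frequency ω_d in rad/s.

ω_n = √(k/m) = √(2010/10.6) = 13.77 rad/s.
Critical damping c_c = 2√(k·m) = 2√(2010 × 10.6) = 291.9 N·s/m, so ζ = c/c_c = 52.7/291.9 = 0.1805.
ω_d = ω_n√(1 − ζ²) = 13.77 × √(1 − 0.0326) = 13.54 rad/s.

13.5 rad/s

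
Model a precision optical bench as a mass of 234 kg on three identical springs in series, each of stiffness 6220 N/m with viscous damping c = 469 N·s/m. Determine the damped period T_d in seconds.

2.24 s

Series springs: 1/k_eq = 3/6220, so k_eq = 6220/3 = 2073 N/m.
ω_n = √(k_eq/m) = √(2073/234) = 2.977 rad/s.
Critical damping c_c = 2√(k_eq·m) = 2√(2073 × 234) = 1393 N·s/m, so ζ = c/c_c = 469/1393 = 0.3367.
ω_d = ω_n√(1 − ζ²) = 2.977 × √(1 − 0.113) = 2.803 rad/s.
T_d = 2π/ω_d = 2.242 s.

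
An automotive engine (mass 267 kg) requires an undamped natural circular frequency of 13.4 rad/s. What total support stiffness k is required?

47900 N/m

k = m·ω_n² = 267 × 13.40² = 267 × 179.6 = 47940 N/m.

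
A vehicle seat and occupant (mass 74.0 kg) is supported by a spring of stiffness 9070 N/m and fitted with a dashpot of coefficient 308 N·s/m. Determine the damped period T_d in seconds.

ω_n = √(k/m) = √(9070/74.0) = 11.07 rad/s.
Critical damping c_c = 2√(k·m) = 2√(9070 × 74.0) = 1639 N·s/m, so ζ = c/c_c = 308/1639 = 0.1880.
ω_d = ω_n√(1 − ζ²) = 11.07 × √(1 − 0.0353) = 10.87 rad/s.
T_d = 2π/ω_d = 0.5778 s.

0.578 s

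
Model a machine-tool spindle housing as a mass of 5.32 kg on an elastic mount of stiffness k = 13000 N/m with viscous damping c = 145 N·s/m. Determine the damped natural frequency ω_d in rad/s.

ω_n = √(k/m) = √(13000/5.32) = 49.43 rad/s.
Critical damping c_c = 2√(k·m) = 2√(13000 × 5.32) = 526.0 N·s/m, so ζ = c/c_c = 145/526.0 = 0.2757.
ω_d = ω_n√(1 − ζ²) = 49.43 × √(1 − 0.0760) = 47.52 rad/s.

47.5 rad/s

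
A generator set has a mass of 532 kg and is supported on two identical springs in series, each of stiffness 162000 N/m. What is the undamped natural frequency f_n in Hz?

Series springs: 1/k_eq = 2/162000, so k_eq = 162000/2 = 81000 N/m.
ω_n = √(k_eq/m) = √(81000/532) = √152.3 = 12.34 rad/s.
f_n = ω_n/(2π) = 12.34/6.283 = 1.964 Hz.

1.96 Hz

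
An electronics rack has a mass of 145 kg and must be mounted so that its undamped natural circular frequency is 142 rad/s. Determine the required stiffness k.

k = m·ω_n² = 145 × 142.0² = 145 × 20160 = 2924000 N/m.

2920000 N/m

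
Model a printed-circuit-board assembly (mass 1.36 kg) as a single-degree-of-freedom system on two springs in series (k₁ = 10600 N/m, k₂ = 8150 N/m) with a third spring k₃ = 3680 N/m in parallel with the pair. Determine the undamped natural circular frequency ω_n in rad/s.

78.1 rad/s

Series pair: k_s = k₁k₂/(k₁+k₂) = (10600)(8150)/(10600 + 8150) = 4607 N/m. In parallel with k₃: k_eq = 4607 + 3680 = 8287 N/m.
ω_n = √(k_eq/m) = √(8287/1.36) = √6094 = 78.06 rad/s.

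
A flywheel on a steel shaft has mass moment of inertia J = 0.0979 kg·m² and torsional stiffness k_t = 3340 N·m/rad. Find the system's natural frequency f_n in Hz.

29.4 Hz

ω_n = √(k_t/J) = √(3340/0.0979) = √34120 = 184.7 rad/s.
f_n = ω_n/(2π) = 184.7/6.283 = 29.40 Hz.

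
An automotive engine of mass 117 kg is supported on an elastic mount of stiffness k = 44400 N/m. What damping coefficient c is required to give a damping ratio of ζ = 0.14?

638 N·s/m

c_c = 2√(k·m) = 2√(44400 × 117) = 4558 N·s/m.
c = ζ·c_c = 0.14 × 4558 = 638.2 N·s/m.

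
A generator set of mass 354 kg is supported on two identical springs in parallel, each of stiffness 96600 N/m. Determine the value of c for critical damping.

Parallel springs add: k_eq = 2 × 96600 = 193200 N/m.
c_c = 2√(k_eq·m) = 2√(193200 × 354) = 2 × 8270 = 16540 N·s/m.

16500 N·s/m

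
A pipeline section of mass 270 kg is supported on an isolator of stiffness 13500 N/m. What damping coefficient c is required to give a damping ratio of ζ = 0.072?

c_c = 2√(k·m) = 2√(13500 × 270) = 3818 N·s/m.
c = ζ·c_c = 0.072 × 3818 = 274.9 N·s/m.

275 N·s/m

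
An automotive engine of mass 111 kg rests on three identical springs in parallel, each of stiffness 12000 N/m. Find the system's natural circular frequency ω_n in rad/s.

18.0 rad/s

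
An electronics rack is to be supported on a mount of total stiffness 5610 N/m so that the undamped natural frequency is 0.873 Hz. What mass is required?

ω_n = 2πf_n = 2π × 0.873 = 5.485 rad/s.
m = k/ω_n² = 5610/5.485² = 5610/30.09 = 186.5 kg.

186 kg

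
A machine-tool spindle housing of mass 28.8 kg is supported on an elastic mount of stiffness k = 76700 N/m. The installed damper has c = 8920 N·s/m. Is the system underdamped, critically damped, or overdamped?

c_c = 2√(k·m) = 2973 N·s/m; ζ = c/c_c = 8920/2973 = 3.00.
Since ζ > 1 the system is overdamped.

overdamped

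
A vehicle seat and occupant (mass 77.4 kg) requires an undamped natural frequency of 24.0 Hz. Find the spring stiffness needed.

ω_n = 2πf_n = 2π × 24.0 = 150.8 rad/s.
k = m·ω_n² = 77.4 × 150.8² = 77.4 × 22740 = 1760000 N/m.

1760000 N/m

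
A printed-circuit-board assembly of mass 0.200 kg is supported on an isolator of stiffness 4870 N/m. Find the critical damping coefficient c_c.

c_c = 2√(k·m) = 2√(4870 × 0.200) = 2 × 31.21 = 62.42 N·s/m.

62.4 N·s/m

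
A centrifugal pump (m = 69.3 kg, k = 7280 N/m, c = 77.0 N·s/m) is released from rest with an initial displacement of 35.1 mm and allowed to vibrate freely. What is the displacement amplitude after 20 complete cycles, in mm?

ζ = c/(2√(km)) = 77.0/(2√(7280 × 69.3)) = 77.0/1421 = 0.05420.
Logarithmic decrement δ = 2πζ/√(1 − ζ²) = 2π × 0.05420/√(1 − 0.00294) = 0.3411.
After n cycles, x_n/x₀ = e^(−nδ), so x_20 = 35.1 × e^(−20 × 0.3411) = 35.1 × 0.001090 = 0.03826 mm.

0.0383 mm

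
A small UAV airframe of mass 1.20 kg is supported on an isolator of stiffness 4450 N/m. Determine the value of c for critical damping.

c_c = 2√(k·m) = 2√(4450 × 1.20) = 2 × 73.08 = 146.2 N·s/m.

146 N·s/m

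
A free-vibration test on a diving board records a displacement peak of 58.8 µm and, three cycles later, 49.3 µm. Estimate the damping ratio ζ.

0.00935

Logarithmic decrement δ = (1/n)·ln(x₀/x_n) = (1/3)·ln(58.8/49.3) = (1/3)·ln(1.193) = 0.05874.
ζ = δ/√(4π² + δ²) = 0.05874/√(39.48 + 0.00345) = 0.05874/6.283 = 0.009348.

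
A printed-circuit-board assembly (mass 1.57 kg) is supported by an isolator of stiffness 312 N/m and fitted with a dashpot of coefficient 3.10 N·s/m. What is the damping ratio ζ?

0.0700

ω_n = √(k/m) = √(312.0/1.57) = 14.10 rad/s.
Critical damping c_c = 2√(k·m) = 2√(312.0 × 1.57) = 44.26 N·s/m, so ζ = c/c_c = 3.10/44.26 = 0.07003.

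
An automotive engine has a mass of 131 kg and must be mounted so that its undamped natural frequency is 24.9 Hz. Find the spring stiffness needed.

3210000 N/m

ω_n = 2πf_n = 2π × 24.9 = 156.5 rad/s.
k = m·ω_n² = 131 × 156.5² = 131 × 24480 = 3206000 N/m.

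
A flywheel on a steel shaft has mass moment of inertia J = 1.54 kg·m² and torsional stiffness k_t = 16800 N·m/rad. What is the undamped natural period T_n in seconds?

0.0602 s

ω_n = √(k_t/J) = √(16800/1.54) = √10910 = 104.4 rad/s.
T_n = 2π/ω_n = 6.283/104.4 = 0.06016 s.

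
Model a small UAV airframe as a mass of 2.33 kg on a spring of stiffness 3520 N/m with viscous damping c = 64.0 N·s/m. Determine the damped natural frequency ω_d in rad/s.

36.4 rad/s

ω_n = √(k/m) = √(3520/2.33) = 38.87 rad/s.
Critical damping c_c = 2√(k·m) = 2√(3520 × 2.33) = 181.1 N·s/m, so ζ = c/c_c = 64.0/181.1 = 0.3533.
ω_d = ω_n√(1 − ζ²) = 38.87 × √(1 − 0.125) = 36.36 rad/s.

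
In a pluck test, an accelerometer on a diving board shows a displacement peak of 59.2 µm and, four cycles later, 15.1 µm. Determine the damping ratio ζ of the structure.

Logarithmic decrement δ = (1/n)·ln(x₀/x_n) = (1/4)·ln(59.2/15.1) = (1/4)·ln(3.921) = 0.3416.
ζ = δ/√(4π² + δ²) = 0.3416/√(39.48 + 0.117) = 0.3416/6.292 = 0.05428.

0.0543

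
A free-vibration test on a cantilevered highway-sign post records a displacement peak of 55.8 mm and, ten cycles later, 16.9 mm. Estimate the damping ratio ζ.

0.0190

Logarithmic decrement δ = (1/n)·ln(x₀/x_n) = (1/10)·ln(55.8/16.9) = (1/10)·ln(3.302) = 0.1194.
ζ = δ/√(4π² + δ²) = 0.1194/√(39.48 + 0.0143) = 0.1194/6.284 = 0.01901.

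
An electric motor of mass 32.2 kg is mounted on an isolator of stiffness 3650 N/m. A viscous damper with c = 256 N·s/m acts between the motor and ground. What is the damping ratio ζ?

ω_n = √(k/m) = √(3650/32.2) = 10.65 rad/s.
Critical damping c_c = 2√(k·m) = 2√(3650 × 32.2) = 685.7 N·s/m, so ζ = c/c_c = 256/685.7 = 0.3734.

0.373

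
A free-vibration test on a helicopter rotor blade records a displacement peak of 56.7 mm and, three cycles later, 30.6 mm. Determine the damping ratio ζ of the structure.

Logarithmic decrement δ = (1/n)·ln(x₀/x_n) = (1/3)·ln(56.7/30.6) = (1/3)·ln(1.853) = 0.2056.
ζ = δ/√(4π² + δ²) = 0.2056/√(39.48 + 0.0423) = 0.2056/6.287 = 0.03270.

0.0327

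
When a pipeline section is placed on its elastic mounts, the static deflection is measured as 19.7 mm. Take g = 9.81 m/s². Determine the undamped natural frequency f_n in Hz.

ω_n = √(g/δ_st) = √(9.81/0.0197) = √498.0 = 22.32 rad/s.
f_n = ω_n/(2π) = 22.32/6.283 = 3.552 Hz.

3.55 Hz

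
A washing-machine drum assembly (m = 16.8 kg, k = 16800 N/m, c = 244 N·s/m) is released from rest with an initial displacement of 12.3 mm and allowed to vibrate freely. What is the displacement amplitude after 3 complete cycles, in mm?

ζ = c/(2√(km)) = 244/(2√(16800 × 16.8)) = 244/1063 = 0.2296.
Logarithmic decrement δ = 2πζ/√(1 − ζ²) = 2π × 0.2296/√(1 − 0.0527) = 1.483.
After n cycles, x_n/x₀ = e^(−nδ), so x_3 = 12.3 × e^(−3 × 1.483) = 12.3 × 0.01171 = 0.1440 mm.

0.144 mm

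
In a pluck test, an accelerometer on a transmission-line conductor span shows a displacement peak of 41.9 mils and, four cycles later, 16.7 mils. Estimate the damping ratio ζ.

Logarithmic decrement δ = (1/n)·ln(x₀/x_n) = (1/4)·ln(41.9/16.7) = (1/4)·ln(2.509) = 0.2300.
ζ = δ/√(4π² + δ²) = 0.2300/√(39.48 + 0.0529) = 0.2300/6.287 = 0.03658.

0.0366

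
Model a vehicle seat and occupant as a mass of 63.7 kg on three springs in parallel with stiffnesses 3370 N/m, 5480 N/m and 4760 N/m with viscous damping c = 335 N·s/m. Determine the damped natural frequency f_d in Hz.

2.29 Hz

Parallel springs add: k_eq = 3370 + 5480 + 4760 = 13610 N/m.
ω_n = √(k_eq/m) = √(13610/63.7) = 14.62 rad/s.
Critical damping c_c = 2√(k_eq·m) = 2√(13610 × 63.7) = 1862 N·s/m, so ζ = c/c_c = 335/1862 = 0.1799.
ω_d = ω_n√(1 − ζ²) = 14.62 × √(1 − 0.0324) = 14.38 rad/s.
f_d = ω_d/(2π) = 2.288 Hz.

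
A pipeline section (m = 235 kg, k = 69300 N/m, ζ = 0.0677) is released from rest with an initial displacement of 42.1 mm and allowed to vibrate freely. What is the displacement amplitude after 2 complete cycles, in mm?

Logarithmic decrement δ = 2πζ/√(1 − ζ²) = 2π × 0.06770/√(1 − 0.00458) = 0.4263.
After n cycles, x_n/x₀ = e^(−nδ), so x_2 = 42.1 × e^(−2 × 0.4263) = 42.1 × 0.4263 = 17.95 mm.

17.9 mm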